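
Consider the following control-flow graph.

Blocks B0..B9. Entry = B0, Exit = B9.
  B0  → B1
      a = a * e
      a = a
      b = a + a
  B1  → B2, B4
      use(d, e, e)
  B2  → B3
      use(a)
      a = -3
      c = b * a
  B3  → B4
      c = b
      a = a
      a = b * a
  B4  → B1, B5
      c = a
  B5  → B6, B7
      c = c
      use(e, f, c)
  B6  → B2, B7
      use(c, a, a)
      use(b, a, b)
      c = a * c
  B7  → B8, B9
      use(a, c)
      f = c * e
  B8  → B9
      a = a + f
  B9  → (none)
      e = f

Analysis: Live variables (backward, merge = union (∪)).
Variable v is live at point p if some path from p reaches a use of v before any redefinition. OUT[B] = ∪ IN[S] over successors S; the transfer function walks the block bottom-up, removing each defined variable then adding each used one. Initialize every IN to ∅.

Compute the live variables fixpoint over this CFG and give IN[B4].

Answer: {a, b, d, e, f}

Derivation:
Per-block solution:
  B0:   IN={a, d, e, f}   OUT={a, b, d, e, f}
  B1:   IN={a, b, d, e, f}   OUT={a, b, d, e, f}
  B2:   IN={a, b, d, e, f}   OUT={a, b, d, e, f}
  B3:   IN={a, b, d, e, f}   OUT={a, b, d, e, f}
  B4:   IN={a, b, d, e, f}   OUT={a, b, c, d, e, f}
  B5:   IN={a, b, c, d, e, f}   OUT={a, b, c, d, e, f}
  B6:   IN={a, b, c, d, e, f}   OUT={a, b, c, d, e, f}
  B7:   IN={a, c, e}   OUT={a, f}
  B8:   IN={a, f}   OUT={f}
  B9:   IN={f}   OUT={}

Merge at B4: OUT[B4] = IN[B1] ⊔ IN[B5] = {a, b, c, d, e, f}
Applying B4's transfer function to that OUT value gives IN[B4] (row B4 above).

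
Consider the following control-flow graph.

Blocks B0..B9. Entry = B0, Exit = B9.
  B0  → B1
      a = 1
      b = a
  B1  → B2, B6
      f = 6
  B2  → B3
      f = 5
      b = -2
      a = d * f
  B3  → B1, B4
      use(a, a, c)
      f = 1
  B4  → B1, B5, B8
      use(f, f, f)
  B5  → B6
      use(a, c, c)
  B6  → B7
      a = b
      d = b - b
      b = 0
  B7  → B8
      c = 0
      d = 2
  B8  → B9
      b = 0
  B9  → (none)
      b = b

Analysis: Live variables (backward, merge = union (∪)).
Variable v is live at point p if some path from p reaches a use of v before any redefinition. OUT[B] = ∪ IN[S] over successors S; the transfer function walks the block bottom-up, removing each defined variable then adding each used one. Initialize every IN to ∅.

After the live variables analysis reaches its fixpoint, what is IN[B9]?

Converged values:
  B0: | IN={c, d} | OUT={b, c, d}
  B1: | IN={b, c, d} | OUT={b, c, d}
  B2: | IN={c, d} | OUT={a, b, c, d}
  B3: | IN={a, b, c, d} | OUT={a, b, c, d, f}
  B4: | IN={a, b, c, d, f} | OUT={a, b, c, d}
  B5: | IN={a, b, c} | OUT={b}
  B6: | IN={b} | OUT={}
  B7: | IN={} | OUT={}
  B8: | IN={} | OUT={b}
  B9: | IN={b} | OUT={}

B9 is the boundary node: OUT[B9] = {}
Applying B9's transfer function to that OUT value gives IN[B9] (row B9 above).

Answer: {b}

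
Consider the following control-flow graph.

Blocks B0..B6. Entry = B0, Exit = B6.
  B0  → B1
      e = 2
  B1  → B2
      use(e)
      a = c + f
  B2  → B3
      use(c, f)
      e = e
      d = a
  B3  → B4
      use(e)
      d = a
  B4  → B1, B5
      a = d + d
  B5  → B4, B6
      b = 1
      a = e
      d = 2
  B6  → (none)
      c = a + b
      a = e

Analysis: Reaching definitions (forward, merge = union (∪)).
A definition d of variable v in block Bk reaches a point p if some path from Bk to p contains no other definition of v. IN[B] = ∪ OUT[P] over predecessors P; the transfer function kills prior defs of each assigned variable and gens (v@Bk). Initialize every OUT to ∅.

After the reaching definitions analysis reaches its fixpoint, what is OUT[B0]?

Per-block solution:
  B0:  IN={}  OUT={e@B0}
  B1:  IN={a@B4, b@B5, d@B3, d@B5, e@B0, e@B2}  OUT={a@B1, b@B5, d@B3, d@B5, e@B0, e@B2}
  B2:  IN={a@B1, b@B5, d@B3, d@B5, e@B0, e@B2}  OUT={a@B1, b@B5, d@B2, e@B2}
  B3:  IN={a@B1, b@B5, d@B2, e@B2}  OUT={a@B1, b@B5, d@B3, e@B2}
  B4:  IN={a@B1, a@B5, b@B5, d@B3, d@B5, e@B2}  OUT={a@B4, b@B5, d@B3, d@B5, e@B2}
  B5:  IN={a@B4, b@B5, d@B3, d@B5, e@B2}  OUT={a@B5, b@B5, d@B5, e@B2}
  B6:  IN={a@B5, b@B5, d@B5, e@B2}  OUT={a@B6, b@B5, c@B6, d@B5, e@B2}

B0 is the boundary node: IN[B0] = {}
Applying B0's transfer function to that IN value gives OUT[B0] (row B0 above).

Answer: {e@B0}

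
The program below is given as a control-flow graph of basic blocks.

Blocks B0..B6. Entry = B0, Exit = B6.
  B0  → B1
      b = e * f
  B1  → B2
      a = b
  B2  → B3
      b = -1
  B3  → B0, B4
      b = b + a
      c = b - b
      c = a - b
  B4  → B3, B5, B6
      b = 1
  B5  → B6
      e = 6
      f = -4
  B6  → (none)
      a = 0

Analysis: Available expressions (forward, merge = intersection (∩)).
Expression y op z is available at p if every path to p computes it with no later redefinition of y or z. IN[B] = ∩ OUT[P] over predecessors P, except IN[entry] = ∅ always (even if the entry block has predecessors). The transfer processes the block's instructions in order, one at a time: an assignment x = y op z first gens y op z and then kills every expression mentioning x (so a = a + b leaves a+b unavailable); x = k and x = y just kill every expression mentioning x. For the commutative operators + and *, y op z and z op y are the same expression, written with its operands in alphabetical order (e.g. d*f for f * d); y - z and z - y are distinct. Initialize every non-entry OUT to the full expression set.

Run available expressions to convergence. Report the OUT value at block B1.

Per-block solution:
  B0:   IN={}   OUT={e*f}
  B1:   IN={e*f}   OUT={e*f}
  B2:   IN={e*f}   OUT={e*f}
  B3:   IN={e*f}   OUT={a-b, b-b, e*f}
  B4:   IN={a-b, b-b, e*f}   OUT={e*f}
  B5:   IN={e*f}   OUT={}
  B6:   IN={}   OUT={}

Merge at B1: IN[B1] = OUT[B0] = {e*f}
Applying B1's transfer function to that IN value gives OUT[B1] (row B1 above).

Answer: {e*f}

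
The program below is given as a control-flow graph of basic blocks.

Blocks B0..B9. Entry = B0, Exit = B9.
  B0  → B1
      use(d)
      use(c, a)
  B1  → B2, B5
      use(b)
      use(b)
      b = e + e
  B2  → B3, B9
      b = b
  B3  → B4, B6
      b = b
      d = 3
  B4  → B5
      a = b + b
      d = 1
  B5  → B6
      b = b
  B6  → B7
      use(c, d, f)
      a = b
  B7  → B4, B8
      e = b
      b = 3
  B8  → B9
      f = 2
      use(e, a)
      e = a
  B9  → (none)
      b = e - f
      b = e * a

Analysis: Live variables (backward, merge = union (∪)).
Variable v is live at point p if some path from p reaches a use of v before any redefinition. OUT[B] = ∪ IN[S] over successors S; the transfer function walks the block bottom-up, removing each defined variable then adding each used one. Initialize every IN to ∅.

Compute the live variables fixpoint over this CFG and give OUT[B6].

Fixpoint table:
  B0:  IN={a, b, c, d, e, f}  OUT={a, b, c, d, e, f}
  B1:  IN={a, b, c, d, e, f}  OUT={a, b, c, d, e, f}
  B2:  IN={a, b, c, e, f}  OUT={a, b, c, e, f}
  B3:  IN={b, c, f}  OUT={b, c, d, f}
  B4:  IN={b, c, f}  OUT={b, c, d, f}
  B5:  IN={b, c, d, f}  OUT={b, c, d, f}
  B6:  IN={b, c, d, f}  OUT={a, b, c, f}
  B7:  IN={a, b, c, f}  OUT={a, b, c, e, f}
  B8:  IN={a, e}  OUT={a, e, f}
  B9:  IN={a, e, f}  OUT={}

Merge at B6: OUT[B6] = IN[B7] = {a, b, c, f}

Answer: {a, b, c, f}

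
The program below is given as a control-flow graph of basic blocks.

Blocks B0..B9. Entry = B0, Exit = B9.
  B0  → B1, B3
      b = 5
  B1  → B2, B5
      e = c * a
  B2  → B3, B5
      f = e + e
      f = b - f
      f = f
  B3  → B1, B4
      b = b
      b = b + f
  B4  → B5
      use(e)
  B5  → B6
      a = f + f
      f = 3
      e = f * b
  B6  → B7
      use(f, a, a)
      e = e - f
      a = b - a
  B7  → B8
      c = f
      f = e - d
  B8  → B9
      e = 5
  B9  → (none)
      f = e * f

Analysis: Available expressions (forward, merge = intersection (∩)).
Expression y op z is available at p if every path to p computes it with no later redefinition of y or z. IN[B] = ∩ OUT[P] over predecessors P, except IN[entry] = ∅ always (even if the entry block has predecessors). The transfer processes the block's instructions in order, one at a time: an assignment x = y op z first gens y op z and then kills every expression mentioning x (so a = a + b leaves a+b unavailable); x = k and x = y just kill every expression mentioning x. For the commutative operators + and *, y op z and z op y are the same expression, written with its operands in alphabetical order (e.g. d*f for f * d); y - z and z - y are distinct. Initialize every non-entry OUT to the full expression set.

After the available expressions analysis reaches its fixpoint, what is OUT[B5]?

Answer: {b*f}

Working:
Converged values:
  B0: | IN={} | OUT={}
  B1: | IN={} | OUT={a*c}
  B2: | IN={a*c} | OUT={a*c, e+e}
  B3: | IN={} | OUT={}
  B4: | IN={} | OUT={}
  B5: | IN={} | OUT={b*f}
  B6: | IN={b*f} | OUT={b*f}
  B7: | IN={b*f} | OUT={e-d}
  B8: | IN={e-d} | OUT={}
  B9: | IN={} | OUT={}

Merge at B5: IN[B5] = OUT[B1] ∩ OUT[B2] ∩ OUT[B4] = {}
Applying B5's transfer function to that IN value gives OUT[B5] (row B5 above).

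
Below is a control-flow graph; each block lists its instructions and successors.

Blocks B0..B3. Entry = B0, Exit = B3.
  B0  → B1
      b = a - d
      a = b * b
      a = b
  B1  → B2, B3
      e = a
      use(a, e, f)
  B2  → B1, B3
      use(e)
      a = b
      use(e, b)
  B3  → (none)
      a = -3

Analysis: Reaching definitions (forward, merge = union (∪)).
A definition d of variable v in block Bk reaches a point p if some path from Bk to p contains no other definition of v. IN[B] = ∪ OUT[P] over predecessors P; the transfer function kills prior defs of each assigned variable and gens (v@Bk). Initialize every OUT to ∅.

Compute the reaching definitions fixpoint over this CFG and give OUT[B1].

Fixpoint table:
  B0:  IN={}  OUT={a@B0, b@B0}
  B1:  IN={a@B0, a@B2, b@B0, e@B1}  OUT={a@B0, a@B2, b@B0, e@B1}
  B2:  IN={a@B0, a@B2, b@B0, e@B1}  OUT={a@B2, b@B0, e@B1}
  B3:  IN={a@B0, a@B2, b@B0, e@B1}  OUT={a@B3, b@B0, e@B1}

Merge at B1: IN[B1] = OUT[B0] ⊔ OUT[B2] = {a@B0, a@B2, b@B0, e@B1}
Applying B1's transfer function to that IN value gives OUT[B1] (row B1 above).

Answer: {a@B0, a@B2, b@B0, e@B1}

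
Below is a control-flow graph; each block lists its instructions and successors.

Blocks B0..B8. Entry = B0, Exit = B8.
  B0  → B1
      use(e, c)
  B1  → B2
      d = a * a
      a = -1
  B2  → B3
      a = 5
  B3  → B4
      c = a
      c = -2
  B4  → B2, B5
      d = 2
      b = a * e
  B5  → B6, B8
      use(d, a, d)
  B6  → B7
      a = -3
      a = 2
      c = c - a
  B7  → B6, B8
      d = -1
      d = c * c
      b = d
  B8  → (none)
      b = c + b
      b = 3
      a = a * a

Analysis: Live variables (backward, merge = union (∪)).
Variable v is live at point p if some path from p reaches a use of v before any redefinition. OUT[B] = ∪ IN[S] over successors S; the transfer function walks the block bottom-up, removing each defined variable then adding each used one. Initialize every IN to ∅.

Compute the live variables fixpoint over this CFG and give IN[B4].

Per-block solution:
  B0:   IN={a, c, e}   OUT={a, e}
  B1:   IN={a, e}   OUT={e}
  B2:   IN={e}   OUT={a, e}
  B3:   IN={a, e}   OUT={a, c, e}
  B4:   IN={a, c, e}   OUT={a, b, c, d, e}
  B5:   IN={a, b, c, d}   OUT={a, b, c}
  B6:   IN={c}   OUT={a, c}
  B7:   IN={a, c}   OUT={a, b, c}
  B8:   IN={a, b, c}   OUT={}

Merge at B4: OUT[B4] = IN[B2] ⊔ IN[B5] = {a, b, c, d, e}
Applying B4's transfer function to that OUT value gives IN[B4] (row B4 above).

Answer: {a, c, e}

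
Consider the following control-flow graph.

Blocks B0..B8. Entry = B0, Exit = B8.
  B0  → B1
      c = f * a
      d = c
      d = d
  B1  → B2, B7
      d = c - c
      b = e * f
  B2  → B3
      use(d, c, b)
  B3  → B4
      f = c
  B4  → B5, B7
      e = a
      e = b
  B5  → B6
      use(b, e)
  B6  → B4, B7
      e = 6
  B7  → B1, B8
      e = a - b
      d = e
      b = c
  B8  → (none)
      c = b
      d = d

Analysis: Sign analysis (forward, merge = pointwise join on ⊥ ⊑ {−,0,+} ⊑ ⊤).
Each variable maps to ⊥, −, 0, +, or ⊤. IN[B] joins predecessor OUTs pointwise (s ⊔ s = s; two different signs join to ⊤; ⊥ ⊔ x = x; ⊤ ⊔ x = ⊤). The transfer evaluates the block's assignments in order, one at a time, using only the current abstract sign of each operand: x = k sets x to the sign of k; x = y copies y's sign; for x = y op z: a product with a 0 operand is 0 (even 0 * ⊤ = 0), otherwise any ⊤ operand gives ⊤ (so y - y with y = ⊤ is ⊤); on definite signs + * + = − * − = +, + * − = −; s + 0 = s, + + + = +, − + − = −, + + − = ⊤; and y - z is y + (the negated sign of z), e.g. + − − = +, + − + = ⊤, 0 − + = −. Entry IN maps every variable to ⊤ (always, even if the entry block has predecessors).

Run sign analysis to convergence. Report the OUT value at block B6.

Answer: {a: ⊤, b: ⊤, c: ⊤, d: ⊤, e: +, f: ⊤}

Working:
Per-block solution:
  B0:  IN=(all ⊤)  OUT=(all ⊤)
  B1:  IN=(all ⊤)  OUT=(all ⊤)
  B2:  IN=(all ⊤)  OUT=(all ⊤)
  B3:  IN=(all ⊤)  OUT=(all ⊤)
  B4:  IN=(all ⊤)  OUT=(all ⊤)
  B5:  IN=(all ⊤)  OUT=(all ⊤)
  B6:  IN=(all ⊤)  OUT={e:+; rest ⊤}
  B7:  IN=(all ⊤)  OUT=(all ⊤)
  B8:  IN=(all ⊤)  OUT=(all ⊤)

Merge at B6: IN[B6] = OUT[B5] = {a: ⊤, b: ⊤, c: ⊤, d: ⊤, e: ⊤, f: ⊤}
Applying B6's transfer function to that IN value gives OUT[B6] (row B6 above).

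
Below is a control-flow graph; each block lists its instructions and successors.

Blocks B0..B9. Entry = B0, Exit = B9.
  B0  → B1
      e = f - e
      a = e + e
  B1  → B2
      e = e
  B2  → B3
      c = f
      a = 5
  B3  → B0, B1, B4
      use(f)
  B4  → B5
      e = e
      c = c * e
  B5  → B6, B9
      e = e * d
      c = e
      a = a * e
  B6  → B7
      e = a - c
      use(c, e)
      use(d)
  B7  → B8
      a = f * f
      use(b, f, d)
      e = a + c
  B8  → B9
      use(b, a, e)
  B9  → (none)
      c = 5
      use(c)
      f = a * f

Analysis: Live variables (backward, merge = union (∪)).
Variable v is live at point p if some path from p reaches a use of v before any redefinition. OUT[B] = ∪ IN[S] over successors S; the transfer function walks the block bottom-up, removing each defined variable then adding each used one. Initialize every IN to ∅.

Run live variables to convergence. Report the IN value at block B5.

Converged values:
  B0:   IN={b, d, e, f}   OUT={b, d, e, f}
  B1:   IN={b, d, e, f}   OUT={b, d, e, f}
  B2:   IN={b, d, e, f}   OUT={a, b, c, d, e, f}
  B3:   IN={a, b, c, d, e, f}   OUT={a, b, c, d, e, f}
  B4:   IN={a, b, c, d, e, f}   OUT={a, b, d, e, f}
  B5:   IN={a, b, d, e, f}   OUT={a, b, c, d, f}
  B6:   IN={a, b, c, d, f}   OUT={b, c, d, f}
  B7:   IN={b, c, d, f}   OUT={a, b, e, f}
  B8:   IN={a, b, e, f}   OUT={a, f}
  B9:   IN={a, f}   OUT={}

Merge at B5: OUT[B5] = IN[B6] ⊔ IN[B9] = {a, b, c, d, f}
Applying B5's transfer function to that OUT value gives IN[B5] (row B5 above).

Answer: {a, b, d, e, f}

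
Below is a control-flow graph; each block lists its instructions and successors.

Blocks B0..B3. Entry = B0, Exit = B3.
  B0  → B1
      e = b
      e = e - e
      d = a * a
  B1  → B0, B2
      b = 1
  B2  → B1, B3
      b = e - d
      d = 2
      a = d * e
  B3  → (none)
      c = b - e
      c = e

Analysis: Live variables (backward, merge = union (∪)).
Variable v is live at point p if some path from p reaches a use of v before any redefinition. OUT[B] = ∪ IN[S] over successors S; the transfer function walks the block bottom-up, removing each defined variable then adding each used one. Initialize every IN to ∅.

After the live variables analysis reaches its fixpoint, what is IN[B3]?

Fixpoint table:
  B0:  IN={a, b}  OUT={a, d, e}
  B1:  IN={a, d, e}  OUT={a, b, d, e}
  B2:  IN={d, e}  OUT={a, b, d, e}
  B3:  IN={b, e}  OUT={}

B3 is the boundary node: OUT[B3] = {}
Applying B3's transfer function to that OUT value gives IN[B3] (row B3 above).

Answer: {b, e}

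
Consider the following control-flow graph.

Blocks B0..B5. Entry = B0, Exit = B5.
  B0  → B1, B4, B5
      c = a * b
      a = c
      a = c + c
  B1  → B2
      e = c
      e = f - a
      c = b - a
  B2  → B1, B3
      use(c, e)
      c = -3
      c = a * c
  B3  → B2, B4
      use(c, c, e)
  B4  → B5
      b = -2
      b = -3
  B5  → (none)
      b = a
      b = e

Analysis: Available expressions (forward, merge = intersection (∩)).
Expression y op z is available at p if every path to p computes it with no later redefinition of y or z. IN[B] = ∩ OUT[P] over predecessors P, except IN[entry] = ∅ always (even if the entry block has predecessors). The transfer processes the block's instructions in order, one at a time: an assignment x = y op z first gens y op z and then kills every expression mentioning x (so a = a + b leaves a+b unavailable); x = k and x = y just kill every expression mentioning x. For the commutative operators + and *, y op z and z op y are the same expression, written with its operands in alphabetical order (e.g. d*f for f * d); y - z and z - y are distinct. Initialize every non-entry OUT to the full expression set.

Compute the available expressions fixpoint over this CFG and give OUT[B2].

Per-block solution:
  B0: | IN={} | OUT={c+c}
  B1: | IN={} | OUT={b-a, f-a}
  B2: | IN={b-a, f-a} | OUT={b-a, f-a}
  B3: | IN={b-a, f-a} | OUT={b-a, f-a}
  B4: | IN={} | OUT={}
  B5: | IN={} | OUT={}

Merge at B2: IN[B2] = OUT[B1] ∩ OUT[B3] = {b-a, f-a}
Applying B2's transfer function to that IN value gives OUT[B2] (row B2 above).

Answer: {b-a, f-a}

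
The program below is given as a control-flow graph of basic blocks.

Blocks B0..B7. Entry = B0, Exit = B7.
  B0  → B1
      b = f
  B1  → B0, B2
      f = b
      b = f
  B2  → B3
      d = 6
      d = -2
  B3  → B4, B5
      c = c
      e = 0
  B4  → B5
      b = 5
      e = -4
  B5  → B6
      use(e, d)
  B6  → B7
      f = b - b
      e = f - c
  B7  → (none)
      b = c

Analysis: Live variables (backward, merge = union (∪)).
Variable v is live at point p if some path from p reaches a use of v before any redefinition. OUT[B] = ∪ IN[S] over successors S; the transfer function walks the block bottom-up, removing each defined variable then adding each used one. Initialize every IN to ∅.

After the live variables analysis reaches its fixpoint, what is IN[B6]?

Answer: {b, c}

Trace:
Fixpoint table:
  B0:   IN={c, f}   OUT={b, c}
  B1:   IN={b, c}   OUT={b, c, f}
  B2:   IN={b, c}   OUT={b, c, d}
  B3:   IN={b, c, d}   OUT={b, c, d, e}
  B4:   IN={c, d}   OUT={b, c, d, e}
  B5:   IN={b, c, d, e}   OUT={b, c}
  B6:   IN={b, c}   OUT={c}
  B7:   IN={c}   OUT={}

Merge at B6: OUT[B6] = IN[B7] = {c}
Applying B6's transfer function to that OUT value gives IN[B6] (row B6 above).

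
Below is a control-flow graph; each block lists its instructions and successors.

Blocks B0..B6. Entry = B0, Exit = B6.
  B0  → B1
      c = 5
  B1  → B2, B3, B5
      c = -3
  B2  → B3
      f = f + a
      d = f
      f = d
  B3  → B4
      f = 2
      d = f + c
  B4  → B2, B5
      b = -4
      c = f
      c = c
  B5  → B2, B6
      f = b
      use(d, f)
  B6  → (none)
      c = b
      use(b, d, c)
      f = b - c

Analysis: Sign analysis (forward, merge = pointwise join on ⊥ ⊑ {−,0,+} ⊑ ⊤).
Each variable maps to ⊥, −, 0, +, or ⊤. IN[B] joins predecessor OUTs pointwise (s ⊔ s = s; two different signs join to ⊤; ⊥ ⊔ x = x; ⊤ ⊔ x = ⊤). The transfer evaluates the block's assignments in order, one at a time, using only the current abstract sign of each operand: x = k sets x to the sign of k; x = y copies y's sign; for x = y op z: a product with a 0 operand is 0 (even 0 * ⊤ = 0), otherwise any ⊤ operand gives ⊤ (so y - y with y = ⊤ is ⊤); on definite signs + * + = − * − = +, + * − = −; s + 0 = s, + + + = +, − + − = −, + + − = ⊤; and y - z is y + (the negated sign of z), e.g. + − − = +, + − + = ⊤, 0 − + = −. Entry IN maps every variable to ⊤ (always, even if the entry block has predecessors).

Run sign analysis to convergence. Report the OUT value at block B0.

Answer: {a: ⊤, b: ⊤, c: +, d: ⊤, e: ⊤, f: ⊤}

Derivation:
Fixpoint table:
  B0:  IN=(all ⊤)  OUT={c:+; rest ⊤}
  B1:  IN={c:+; rest ⊤}  OUT={c:-; rest ⊤}
  B2:  IN=(all ⊤)  OUT=(all ⊤)
  B3:  IN=(all ⊤)  OUT={f:+; rest ⊤}
  B4:  IN={f:+; rest ⊤}  OUT={b:-, c:+, f:+; rest ⊤}
  B5:  IN=(all ⊤)  OUT=(all ⊤)
  B6:  IN=(all ⊤)  OUT=(all ⊤)

B0 is the boundary node: IN[B0] = {a: ⊤, b: ⊤, c: ⊤, d: ⊤, e: ⊤, f: ⊤}
Applying B0's transfer function to that IN value gives OUT[B0] (row B0 above).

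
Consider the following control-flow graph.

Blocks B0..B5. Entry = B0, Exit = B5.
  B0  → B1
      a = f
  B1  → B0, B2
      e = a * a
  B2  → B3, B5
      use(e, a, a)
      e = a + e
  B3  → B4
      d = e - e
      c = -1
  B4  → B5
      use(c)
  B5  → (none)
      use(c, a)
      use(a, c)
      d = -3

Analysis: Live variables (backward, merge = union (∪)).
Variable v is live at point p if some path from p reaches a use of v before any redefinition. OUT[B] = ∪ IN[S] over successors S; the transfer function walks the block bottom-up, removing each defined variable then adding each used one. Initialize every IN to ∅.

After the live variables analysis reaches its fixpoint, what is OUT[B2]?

Converged values:
  B0: | IN={c, f} | OUT={a, c, f}
  B1: | IN={a, c, f} | OUT={a, c, e, f}
  B2: | IN={a, c, e} | OUT={a, c, e}
  B3: | IN={a, e} | OUT={a, c}
  B4: | IN={a, c} | OUT={a, c}
  B5: | IN={a, c} | OUT={}

Merge at B2: OUT[B2] = IN[B3] ⊔ IN[B5] = {a, c, e}

Answer: {a, c, e}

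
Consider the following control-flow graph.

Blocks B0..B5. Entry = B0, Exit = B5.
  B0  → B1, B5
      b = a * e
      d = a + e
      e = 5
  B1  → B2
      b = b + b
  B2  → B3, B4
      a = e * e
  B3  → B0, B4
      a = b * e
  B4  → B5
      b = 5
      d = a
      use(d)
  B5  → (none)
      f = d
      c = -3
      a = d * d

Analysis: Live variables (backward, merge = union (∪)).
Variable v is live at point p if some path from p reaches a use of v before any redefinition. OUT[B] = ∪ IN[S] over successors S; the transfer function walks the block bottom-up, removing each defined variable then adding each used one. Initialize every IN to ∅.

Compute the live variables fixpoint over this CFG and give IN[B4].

Per-block solution:
  B0: | IN={a, e} | OUT={b, d, e}
  B1: | IN={b, e} | OUT={b, e}
  B2: | IN={b, e} | OUT={a, b, e}
  B3: | IN={b, e} | OUT={a, e}
  B4: | IN={a} | OUT={d}
  B5: | IN={d} | OUT={}

Merge at B4: OUT[B4] = IN[B5] = {d}
Applying B4's transfer function to that OUT value gives IN[B4] (row B4 above).

Answer: {a}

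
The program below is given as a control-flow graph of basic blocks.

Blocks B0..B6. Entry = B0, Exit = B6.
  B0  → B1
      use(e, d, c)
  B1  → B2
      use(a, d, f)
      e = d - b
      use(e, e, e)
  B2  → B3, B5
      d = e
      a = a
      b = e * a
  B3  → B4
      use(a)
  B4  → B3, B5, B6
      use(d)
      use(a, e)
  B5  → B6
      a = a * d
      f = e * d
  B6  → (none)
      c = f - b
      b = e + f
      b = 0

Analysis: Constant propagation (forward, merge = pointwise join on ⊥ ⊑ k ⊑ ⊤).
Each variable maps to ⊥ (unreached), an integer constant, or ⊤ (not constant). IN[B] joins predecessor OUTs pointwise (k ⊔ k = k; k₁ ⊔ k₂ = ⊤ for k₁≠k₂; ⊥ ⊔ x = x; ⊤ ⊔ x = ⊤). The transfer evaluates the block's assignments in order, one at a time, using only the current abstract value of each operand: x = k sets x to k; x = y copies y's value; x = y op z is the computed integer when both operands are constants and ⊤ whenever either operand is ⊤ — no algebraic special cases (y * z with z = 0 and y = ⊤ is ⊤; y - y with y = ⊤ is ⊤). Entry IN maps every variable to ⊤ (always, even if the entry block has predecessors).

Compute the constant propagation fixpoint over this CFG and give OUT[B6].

Fixpoint table:
  B0:   IN=(all ⊤)   OUT=(all ⊤)
  B1:   IN=(all ⊤)   OUT=(all ⊤)
  B2:   IN=(all ⊤)   OUT=(all ⊤)
  B3:   IN=(all ⊤)   OUT=(all ⊤)
  B4:   IN=(all ⊤)   OUT=(all ⊤)
  B5:   IN=(all ⊤)   OUT=(all ⊤)
  B6:   IN=(all ⊤)   OUT={b:0; rest ⊤}

Merge at B6: IN[B6] = OUT[B4] ⊔ OUT[B5] = {a: ⊤, b: ⊤, c: ⊤, d: ⊤, e: ⊤, f: ⊤}
Applying B6's transfer function to that IN value gives OUT[B6] (row B6 above).

Answer: {a: ⊤, b: 0, c: ⊤, d: ⊤, e: ⊤, f: ⊤}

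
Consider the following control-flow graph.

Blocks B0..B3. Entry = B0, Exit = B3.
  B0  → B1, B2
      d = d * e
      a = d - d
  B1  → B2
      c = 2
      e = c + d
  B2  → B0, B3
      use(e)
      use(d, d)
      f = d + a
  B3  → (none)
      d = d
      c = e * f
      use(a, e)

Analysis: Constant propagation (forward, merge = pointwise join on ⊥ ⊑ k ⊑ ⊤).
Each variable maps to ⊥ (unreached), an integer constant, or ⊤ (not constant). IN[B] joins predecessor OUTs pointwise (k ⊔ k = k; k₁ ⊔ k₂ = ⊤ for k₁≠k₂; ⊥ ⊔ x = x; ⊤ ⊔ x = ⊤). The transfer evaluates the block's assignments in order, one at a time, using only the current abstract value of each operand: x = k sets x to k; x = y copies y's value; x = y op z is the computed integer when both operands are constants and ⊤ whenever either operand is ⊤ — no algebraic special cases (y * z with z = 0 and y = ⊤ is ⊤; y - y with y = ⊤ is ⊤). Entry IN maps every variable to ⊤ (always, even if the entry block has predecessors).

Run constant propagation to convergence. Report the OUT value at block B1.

Fixpoint table:
  B0:  IN=(all ⊤)  OUT=(all ⊤)
  B1:  IN=(all ⊤)  OUT={c:2; rest ⊤}
  B2:  IN=(all ⊤)  OUT=(all ⊤)
  B3:  IN=(all ⊤)  OUT=(all ⊤)

Merge at B1: IN[B1] = OUT[B0] = {a: ⊤, b: ⊤, c: ⊤, d: ⊤, e: ⊤, f: ⊤}
Applying B1's transfer function to that IN value gives OUT[B1] (row B1 above).

Answer: {a: ⊤, b: ⊤, c: 2, d: ⊤, e: ⊤, f: ⊤}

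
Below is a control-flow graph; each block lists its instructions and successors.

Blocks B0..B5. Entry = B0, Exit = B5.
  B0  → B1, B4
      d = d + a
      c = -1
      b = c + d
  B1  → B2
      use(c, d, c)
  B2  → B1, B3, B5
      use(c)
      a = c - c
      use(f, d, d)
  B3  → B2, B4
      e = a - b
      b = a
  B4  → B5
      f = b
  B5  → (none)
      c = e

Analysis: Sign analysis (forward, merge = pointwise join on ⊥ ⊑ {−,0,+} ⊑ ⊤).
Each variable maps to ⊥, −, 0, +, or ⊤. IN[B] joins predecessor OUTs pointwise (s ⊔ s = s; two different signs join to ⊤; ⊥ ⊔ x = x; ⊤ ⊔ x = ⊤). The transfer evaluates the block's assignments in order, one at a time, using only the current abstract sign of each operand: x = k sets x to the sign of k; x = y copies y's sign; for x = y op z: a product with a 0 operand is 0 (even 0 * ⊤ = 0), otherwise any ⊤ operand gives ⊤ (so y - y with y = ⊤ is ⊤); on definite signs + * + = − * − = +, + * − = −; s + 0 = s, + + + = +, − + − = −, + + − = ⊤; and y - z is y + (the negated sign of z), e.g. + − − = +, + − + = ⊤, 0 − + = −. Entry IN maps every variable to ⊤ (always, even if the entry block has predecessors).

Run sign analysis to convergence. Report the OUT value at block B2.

Answer: {a: ⊤, b: ⊤, c: -, d: ⊤, e: ⊤, f: ⊤}

Trace:
Fixpoint table:
  B0:  IN=(all ⊤)  OUT={c:-; rest ⊤}
  B1:  IN={c:-; rest ⊤}  OUT={c:-; rest ⊤}
  B2:  IN={c:-; rest ⊤}  OUT={c:-; rest ⊤}
  B3:  IN={c:-; rest ⊤}  OUT={c:-; rest ⊤}
  B4:  IN={c:-; rest ⊤}  OUT={c:-; rest ⊤}
  B5:  IN={c:-; rest ⊤}  OUT=(all ⊤)

Merge at B2: IN[B2] = OUT[B1] ⊔ OUT[B3] = {a: ⊤, b: ⊤, c: -, d: ⊤, e: ⊤, f: ⊤}
Applying B2's transfer function to that IN value gives OUT[B2] (row B2 above).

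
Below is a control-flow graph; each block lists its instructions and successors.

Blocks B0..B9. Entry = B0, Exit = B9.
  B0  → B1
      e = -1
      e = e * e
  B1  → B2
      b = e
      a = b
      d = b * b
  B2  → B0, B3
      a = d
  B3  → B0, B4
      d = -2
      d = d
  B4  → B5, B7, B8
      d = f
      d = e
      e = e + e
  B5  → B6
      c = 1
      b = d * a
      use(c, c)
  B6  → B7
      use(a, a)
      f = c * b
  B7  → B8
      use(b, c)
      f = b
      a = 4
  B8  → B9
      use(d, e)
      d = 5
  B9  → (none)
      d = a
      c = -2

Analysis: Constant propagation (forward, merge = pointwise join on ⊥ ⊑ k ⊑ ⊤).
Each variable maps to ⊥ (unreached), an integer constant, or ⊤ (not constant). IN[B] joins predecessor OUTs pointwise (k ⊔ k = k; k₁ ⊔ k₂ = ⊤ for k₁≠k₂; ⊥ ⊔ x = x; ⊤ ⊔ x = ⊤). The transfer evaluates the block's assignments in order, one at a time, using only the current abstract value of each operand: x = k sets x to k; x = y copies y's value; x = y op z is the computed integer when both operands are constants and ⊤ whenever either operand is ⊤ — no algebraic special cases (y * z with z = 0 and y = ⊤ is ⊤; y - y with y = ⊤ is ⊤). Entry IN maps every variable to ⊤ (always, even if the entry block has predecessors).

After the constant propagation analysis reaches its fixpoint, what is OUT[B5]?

Converged values:
  B0: | IN=(all ⊤) | OUT={e:1; rest ⊤}
  B1: | IN={e:1; rest ⊤} | OUT={a:1, b:1, d:1, e:1; rest ⊤}
  B2: | IN={a:1, b:1, d:1, e:1; rest ⊤} | OUT={a:1, b:1, d:1, e:1; rest ⊤}
  B3: | IN={a:1, b:1, d:1, e:1; rest ⊤} | OUT={a:1, b:1, d:-2, e:1; rest ⊤}
  B4: | IN={a:1, b:1, d:-2, e:1; rest ⊤} | OUT={a:1, b:1, d:1, e:2; rest ⊤}
  B5: | IN={a:1, b:1, d:1, e:2; rest ⊤} | OUT={a:1, b:1, c:1, d:1, e:2; rest ⊤}
  B6: | IN={a:1, b:1, c:1, d:1, e:2; rest ⊤} | OUT={a:1, b:1, c:1, d:1, e:2, f:1; rest ⊤}
  B7: | IN={a:1, b:1, d:1, e:2; rest ⊤} | OUT={a:4, b:1, d:1, e:2, f:1; rest ⊤}
  B8: | IN={b:1, d:1, e:2; rest ⊤} | OUT={b:1, d:5, e:2; rest ⊤}
  B9: | IN={b:1, d:5, e:2; rest ⊤} | OUT={b:1, c:-2, e:2; rest ⊤}

Merge at B5: IN[B5] = OUT[B4] = {a: 1, b: 1, c: ⊤, d: 1, e: 2, f: ⊤}
Applying B5's transfer function to that IN value gives OUT[B5] (row B5 above).

Answer: {a: 1, b: 1, c: 1, d: 1, e: 2, f: ⊤}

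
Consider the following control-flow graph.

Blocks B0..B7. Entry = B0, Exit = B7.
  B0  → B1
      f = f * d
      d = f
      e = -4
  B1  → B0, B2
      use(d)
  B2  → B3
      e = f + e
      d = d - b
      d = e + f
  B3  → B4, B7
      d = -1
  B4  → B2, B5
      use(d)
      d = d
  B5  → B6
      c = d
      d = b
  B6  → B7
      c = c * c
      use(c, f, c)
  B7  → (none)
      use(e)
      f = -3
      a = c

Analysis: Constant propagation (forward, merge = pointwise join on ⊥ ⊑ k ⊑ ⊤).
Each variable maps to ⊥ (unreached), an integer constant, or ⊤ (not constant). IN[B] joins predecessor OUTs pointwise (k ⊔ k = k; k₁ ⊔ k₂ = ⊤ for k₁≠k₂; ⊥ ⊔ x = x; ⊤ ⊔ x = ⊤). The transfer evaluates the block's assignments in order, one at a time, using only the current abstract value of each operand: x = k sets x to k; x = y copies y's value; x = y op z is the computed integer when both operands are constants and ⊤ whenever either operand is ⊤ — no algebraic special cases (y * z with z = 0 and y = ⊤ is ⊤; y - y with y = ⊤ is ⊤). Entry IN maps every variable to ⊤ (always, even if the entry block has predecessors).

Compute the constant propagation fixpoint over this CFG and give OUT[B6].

Converged values:
  B0:   IN=(all ⊤)   OUT={e:-4; rest ⊤}
  B1:   IN={e:-4; rest ⊤}   OUT={e:-4; rest ⊤}
  B2:   IN=(all ⊤)   OUT=(all ⊤)
  B3:   IN=(all ⊤)   OUT={d:-1; rest ⊤}
  B4:   IN={d:-1; rest ⊤}   OUT={d:-1; rest ⊤}
  B5:   IN={d:-1; rest ⊤}   OUT={c:-1; rest ⊤}
  B6:   IN={c:-1; rest ⊤}   OUT={c:1; rest ⊤}
  B7:   IN=(all ⊤)   OUT={f:-3; rest ⊤}

Merge at B6: IN[B6] = OUT[B5] = {a: ⊤, b: ⊤, c: -1, d: ⊤, e: ⊤, f: ⊤}
Applying B6's transfer function to that IN value gives OUT[B6] (row B6 above).

Answer: {a: ⊤, b: ⊤, c: 1, d: ⊤, e: ⊤, f: ⊤}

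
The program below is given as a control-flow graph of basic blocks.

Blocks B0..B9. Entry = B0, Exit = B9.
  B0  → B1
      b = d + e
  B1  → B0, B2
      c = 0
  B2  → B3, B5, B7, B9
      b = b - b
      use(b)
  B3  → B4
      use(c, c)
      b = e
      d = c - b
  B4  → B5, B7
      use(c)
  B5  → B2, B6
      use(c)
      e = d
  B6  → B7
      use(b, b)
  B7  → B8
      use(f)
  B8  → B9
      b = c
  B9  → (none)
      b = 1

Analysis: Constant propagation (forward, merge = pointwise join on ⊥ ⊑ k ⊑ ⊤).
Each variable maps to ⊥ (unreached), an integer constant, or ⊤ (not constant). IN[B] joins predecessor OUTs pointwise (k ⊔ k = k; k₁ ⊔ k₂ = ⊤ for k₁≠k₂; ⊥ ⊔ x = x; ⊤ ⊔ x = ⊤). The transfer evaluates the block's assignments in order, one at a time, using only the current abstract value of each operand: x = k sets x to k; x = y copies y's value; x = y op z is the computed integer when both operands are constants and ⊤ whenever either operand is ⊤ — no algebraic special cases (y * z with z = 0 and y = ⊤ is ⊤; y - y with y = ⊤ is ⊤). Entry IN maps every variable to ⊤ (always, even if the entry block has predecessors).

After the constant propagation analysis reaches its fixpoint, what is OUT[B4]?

Converged values:
  B0: | IN=(all ⊤) | OUT=(all ⊤)
  B1: | IN=(all ⊤) | OUT={c:0; rest ⊤}
  B2: | IN={c:0; rest ⊤} | OUT={c:0; rest ⊤}
  B3: | IN={c:0; rest ⊤} | OUT={c:0; rest ⊤}
  B4: | IN={c:0; rest ⊤} | OUT={c:0; rest ⊤}
  B5: | IN={c:0; rest ⊤} | OUT={c:0; rest ⊤}
  B6: | IN={c:0; rest ⊤} | OUT={c:0; rest ⊤}
  B7: | IN={c:0; rest ⊤} | OUT={c:0; rest ⊤}
  B8: | IN={c:0; rest ⊤} | OUT={b:0, c:0; rest ⊤}
  B9: | IN={c:0; rest ⊤} | OUT={b:1, c:0; rest ⊤}

Merge at B4: IN[B4] = OUT[B3] = {a: ⊤, b: ⊤, c: 0, d: ⊤, e: ⊤, f: ⊤}
Applying B4's transfer function to that IN value gives OUT[B4] (row B4 above).

Answer: {a: ⊤, b: ⊤, c: 0, d: ⊤, e: ⊤, f: ⊤}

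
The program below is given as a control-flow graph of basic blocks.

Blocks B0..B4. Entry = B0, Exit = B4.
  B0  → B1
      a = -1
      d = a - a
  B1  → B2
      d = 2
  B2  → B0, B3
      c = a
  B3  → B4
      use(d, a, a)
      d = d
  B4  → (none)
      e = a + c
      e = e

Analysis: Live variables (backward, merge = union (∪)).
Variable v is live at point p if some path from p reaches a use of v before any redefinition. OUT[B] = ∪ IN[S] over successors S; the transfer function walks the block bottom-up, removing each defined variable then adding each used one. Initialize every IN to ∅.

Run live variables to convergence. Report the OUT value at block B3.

Answer: {a, c}

Derivation:
Converged values:
  B0: | IN={} | OUT={a}
  B1: | IN={a} | OUT={a, d}
  B2: | IN={a, d} | OUT={a, c, d}
  B3: | IN={a, c, d} | OUT={a, c}
  B4: | IN={a, c} | OUT={}

Merge at B3: OUT[B3] = IN[B4] = {a, c}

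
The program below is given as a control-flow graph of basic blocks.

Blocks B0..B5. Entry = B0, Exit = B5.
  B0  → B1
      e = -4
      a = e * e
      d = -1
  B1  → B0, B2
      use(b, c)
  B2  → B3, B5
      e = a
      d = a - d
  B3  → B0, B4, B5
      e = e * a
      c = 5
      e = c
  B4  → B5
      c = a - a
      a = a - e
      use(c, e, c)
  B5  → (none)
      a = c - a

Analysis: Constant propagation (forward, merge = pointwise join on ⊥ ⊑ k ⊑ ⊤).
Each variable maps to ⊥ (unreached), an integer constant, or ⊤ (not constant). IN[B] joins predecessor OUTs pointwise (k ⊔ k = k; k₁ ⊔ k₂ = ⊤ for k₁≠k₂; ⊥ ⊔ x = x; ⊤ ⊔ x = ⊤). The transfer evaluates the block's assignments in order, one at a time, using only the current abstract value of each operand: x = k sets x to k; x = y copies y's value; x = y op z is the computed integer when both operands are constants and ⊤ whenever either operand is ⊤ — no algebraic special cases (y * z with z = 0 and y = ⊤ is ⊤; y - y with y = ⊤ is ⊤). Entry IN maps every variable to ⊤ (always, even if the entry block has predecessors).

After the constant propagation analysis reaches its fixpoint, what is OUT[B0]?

Fixpoint table:
  B0: | IN=(all ⊤) | OUT={a:16, d:-1, e:-4; rest ⊤}
  B1: | IN={a:16, d:-1, e:-4; rest ⊤} | OUT={a:16, d:-1, e:-4; rest ⊤}
  B2: | IN={a:16, d:-1, e:-4; rest ⊤} | OUT={a:16, d:17, e:16; rest ⊤}
  B3: | IN={a:16, d:17, e:16; rest ⊤} | OUT={a:16, c:5, d:17, e:5; rest ⊤}
  B4: | IN={a:16, c:5, d:17, e:5; rest ⊤} | OUT={a:11, c:0, d:17, e:5; rest ⊤}
  B5: | IN={d:17; rest ⊤} | OUT={d:17; rest ⊤}

Merge at B0 (entry node, so the boundary value (all ⊤) is joined with the incoming edge(s)): IN[B0] = (all ⊤) ⊔ OUT[B1] ⊔ OUT[B3] = {a: ⊤, b: ⊤, c: ⊤, d: ⊤, e: ⊤, f: ⊤}
Applying B0's transfer function to that IN value gives OUT[B0] (row B0 above).

Answer: {a: 16, b: ⊤, c: ⊤, d: -1, e: -4, f: ⊤}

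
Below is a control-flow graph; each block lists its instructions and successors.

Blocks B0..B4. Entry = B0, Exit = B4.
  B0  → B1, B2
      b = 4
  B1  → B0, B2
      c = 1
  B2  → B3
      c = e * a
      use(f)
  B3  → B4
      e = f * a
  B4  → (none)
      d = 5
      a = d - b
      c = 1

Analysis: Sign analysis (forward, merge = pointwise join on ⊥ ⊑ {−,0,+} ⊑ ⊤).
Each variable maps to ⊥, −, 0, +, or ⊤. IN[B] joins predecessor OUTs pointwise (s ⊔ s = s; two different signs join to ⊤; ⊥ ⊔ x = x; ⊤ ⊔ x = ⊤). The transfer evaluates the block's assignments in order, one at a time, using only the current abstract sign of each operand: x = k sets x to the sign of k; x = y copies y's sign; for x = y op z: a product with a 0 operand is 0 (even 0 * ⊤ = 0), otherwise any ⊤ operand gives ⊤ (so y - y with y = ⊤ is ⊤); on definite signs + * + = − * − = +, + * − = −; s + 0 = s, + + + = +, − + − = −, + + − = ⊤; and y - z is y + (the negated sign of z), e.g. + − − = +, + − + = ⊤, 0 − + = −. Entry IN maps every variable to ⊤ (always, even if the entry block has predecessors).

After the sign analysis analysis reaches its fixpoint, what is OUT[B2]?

Answer: {a: ⊤, b: +, c: ⊤, d: ⊤, e: ⊤, f: ⊤}

Derivation:
Converged values:
  B0:  IN=(all ⊤)  OUT={b:+; rest ⊤}
  B1:  IN={b:+; rest ⊤}  OUT={b:+, c:+; rest ⊤}
  B2:  IN={b:+; rest ⊤}  OUT={b:+; rest ⊤}
  B3:  IN={b:+; rest ⊤}  OUT={b:+; rest ⊤}
  B4:  IN={b:+; rest ⊤}  OUT={b:+, c:+, d:+; rest ⊤}

Merge at B2: IN[B2] = OUT[B0] ⊔ OUT[B1] = {a: ⊤, b: +, c: ⊤, d: ⊤, e: ⊤, f: ⊤}
Applying B2's transfer function to that IN value gives OUT[B2] (row B2 above).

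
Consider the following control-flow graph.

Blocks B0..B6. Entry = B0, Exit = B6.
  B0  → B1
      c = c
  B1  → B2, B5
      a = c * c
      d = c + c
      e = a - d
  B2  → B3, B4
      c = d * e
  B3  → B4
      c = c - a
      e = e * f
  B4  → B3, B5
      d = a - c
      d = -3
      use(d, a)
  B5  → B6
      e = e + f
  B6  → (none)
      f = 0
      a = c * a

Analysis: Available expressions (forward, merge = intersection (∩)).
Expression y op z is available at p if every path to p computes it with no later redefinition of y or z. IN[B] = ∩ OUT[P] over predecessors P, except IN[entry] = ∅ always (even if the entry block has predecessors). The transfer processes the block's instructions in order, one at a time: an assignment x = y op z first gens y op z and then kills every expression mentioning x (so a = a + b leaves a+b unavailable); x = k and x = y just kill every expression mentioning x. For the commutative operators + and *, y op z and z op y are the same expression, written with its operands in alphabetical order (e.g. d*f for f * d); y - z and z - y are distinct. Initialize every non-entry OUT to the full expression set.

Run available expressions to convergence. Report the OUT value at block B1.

Per-block solution:
  B0: | IN={} | OUT={}
  B1: | IN={} | OUT={a-d, c*c, c+c}
  B2: | IN={a-d, c*c, c+c} | OUT={a-d, d*e}
  B3: | IN={} | OUT={}
  B4: | IN={} | OUT={a-c}
  B5: | IN={} | OUT={}
  B6: | IN={} | OUT={}

Merge at B1: IN[B1] = OUT[B0] = {}
Applying B1's transfer function to that IN value gives OUT[B1] (row B1 above).

Answer: {a-d, c*c, c+c}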